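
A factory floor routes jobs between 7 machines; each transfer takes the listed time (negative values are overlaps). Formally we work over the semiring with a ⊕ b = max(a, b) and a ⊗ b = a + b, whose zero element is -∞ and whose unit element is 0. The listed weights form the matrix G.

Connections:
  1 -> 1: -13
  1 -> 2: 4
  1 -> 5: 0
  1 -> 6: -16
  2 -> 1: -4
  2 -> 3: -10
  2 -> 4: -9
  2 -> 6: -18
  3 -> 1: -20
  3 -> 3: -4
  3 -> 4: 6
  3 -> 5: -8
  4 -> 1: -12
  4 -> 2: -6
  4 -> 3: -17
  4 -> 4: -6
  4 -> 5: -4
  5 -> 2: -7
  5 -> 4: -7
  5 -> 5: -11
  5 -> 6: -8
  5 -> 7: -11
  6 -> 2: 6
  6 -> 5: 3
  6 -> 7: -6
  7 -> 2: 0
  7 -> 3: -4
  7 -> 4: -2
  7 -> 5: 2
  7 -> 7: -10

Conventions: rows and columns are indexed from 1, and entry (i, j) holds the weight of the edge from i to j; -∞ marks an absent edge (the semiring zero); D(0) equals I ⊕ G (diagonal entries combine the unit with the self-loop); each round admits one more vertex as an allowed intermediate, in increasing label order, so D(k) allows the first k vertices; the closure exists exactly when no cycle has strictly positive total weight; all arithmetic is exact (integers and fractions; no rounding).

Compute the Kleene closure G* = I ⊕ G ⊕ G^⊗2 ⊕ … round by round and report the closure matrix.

D(0):
  [0, 4, -∞, -∞, 0, -16, -∞]
  [-4, 0, -10, -9, -∞, -18, -∞]
  [-20, -∞, 0, 6, -8, -∞, -∞]
  [-12, -6, -17, 0, -4, -∞, -∞]
  [-∞, -7, -∞, -7, 0, -8, -11]
  [-∞, 6, -∞, -∞, 3, 0, -6]
  [-∞, 0, -4, -2, 2, -∞, 0]
D(1):
  [0, 4, -∞, -∞, 0, -16, -∞]
  [-4, 0, -10, -9, -4, -18, -∞]
  [-20, -16, 0, 6, -8, -36, -∞]
  [-12, -6, -17, 0, -4, -28, -∞]
  [-∞, -7, -∞, -7, 0, -8, -11]
  [-∞, 6, -∞, -∞, 3, 0, -6]
  [-∞, 0, -4, -2, 2, -∞, 0]
D(2):
  [0, 4, -6, -5, 0, -14, -∞]
  [-4, 0, -10, -9, -4, -18, -∞]
  [-20, -16, 0, 6, -8, -34, -∞]
  [-10, -6, -16, 0, -4, -24, -∞]
  [-11, -7, -17, -7, 0, -8, -11]
  [2, 6, -4, -3, 3, 0, -6]
  [-4, 0, -4, -2, 2, -18, 0]
D(3):
  [0, 4, -6, 0, 0, -14, -∞]
  [-4, 0, -10, -4, -4, -18, -∞]
  [-20, -16, 0, 6, -8, -34, -∞]
  [-10, -6, -16, 0, -4, -24, -∞]
  [-11, -7, -17, -7, 0, -8, -11]
  [2, 6, -4, 2, 3, 0, -6]
  [-4, 0, -4, 2, 2, -18, 0]
D(4):
  [0, 4, -6, 0, 0, -14, -∞]
  [-4, 0, -10, -4, -4, -18, -∞]
  [-4, 0, 0, 6, 2, -18, -∞]
  [-10, -6, -16, 0, -4, -24, -∞]
  [-11, -7, -17, -7, 0, -8, -11]
  [2, 6, -4, 2, 3, 0, -6]
  [-4, 0, -4, 2, 2, -18, 0]
D(5):
  [0, 4, -6, 0, 0, -8, -11]
  [-4, 0, -10, -4, -4, -12, -15]
  [-4, 0, 0, 6, 2, -6, -9]
  [-10, -6, -16, 0, -4, -12, -15]
  [-11, -7, -17, -7, 0, -8, -11]
  [2, 6, -4, 2, 3, 0, -6]
  [-4, 0, -4, 2, 2, -6, 0]
D(6):
  [0, 4, -6, 0, 0, -8, -11]
  [-4, 0, -10, -4, -4, -12, -15]
  [-4, 0, 0, 6, 2, -6, -9]
  [-10, -6, -16, 0, -4, -12, -15]
  [-6, -2, -12, -6, 0, -8, -11]
  [2, 6, -4, 2, 3, 0, -6]
  [-4, 0, -4, 2, 2, -6, 0]
D(7):
  [0, 4, -6, 0, 0, -8, -11]
  [-4, 0, -10, -4, -4, -12, -15]
  [-4, 0, 0, 6, 2, -6, -9]
  [-10, -6, -16, 0, -4, -12, -15]
  [-6, -2, -12, -6, 0, -8, -11]
  [2, 6, -4, 2, 3, 0, -6]
  [-4, 0, -4, 2, 2, -6, 0]
Answer: G* = [[0, 4, -6, 0, 0, -8, -11], [-4, 0, -10, -4, -4, -12, -15], [-4, 0, 0, 6, 2, -6, -9], [-10, -6, -16, 0, -4, -12, -15], [-6, -2, -12, -6, 0, -8, -11], [2, 6, -4, 2, 3, 0, -6], [-4, 0, -4, 2, 2, -6, 0]]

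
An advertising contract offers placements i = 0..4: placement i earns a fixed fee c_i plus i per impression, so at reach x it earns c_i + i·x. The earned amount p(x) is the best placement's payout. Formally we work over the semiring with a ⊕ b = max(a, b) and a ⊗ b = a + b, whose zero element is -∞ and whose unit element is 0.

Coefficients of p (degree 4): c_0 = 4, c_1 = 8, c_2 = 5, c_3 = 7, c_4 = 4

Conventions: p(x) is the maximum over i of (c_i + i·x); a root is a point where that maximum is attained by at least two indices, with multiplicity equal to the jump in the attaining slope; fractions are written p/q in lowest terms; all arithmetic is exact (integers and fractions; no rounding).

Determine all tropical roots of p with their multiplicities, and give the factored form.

hull edge (i=0, c=4) to (i=1, c=8): slope 4, span 1
hull edge (i=1, c=8) to (i=3, c=7): slope -1/2, span 2
hull edge (i=3, c=7) to (i=4, c=4): slope -3, span 1
Factored form: p(x) = 4 ⊗ (x ⊕ (-4)) ⊗ (x ⊕ 1/2) ⊗ (x ⊕ 1/2) ⊗ (x ⊕ 3)
Answer: roots = -4 (mult 1), 1/2 (mult 2), 3 (mult 1)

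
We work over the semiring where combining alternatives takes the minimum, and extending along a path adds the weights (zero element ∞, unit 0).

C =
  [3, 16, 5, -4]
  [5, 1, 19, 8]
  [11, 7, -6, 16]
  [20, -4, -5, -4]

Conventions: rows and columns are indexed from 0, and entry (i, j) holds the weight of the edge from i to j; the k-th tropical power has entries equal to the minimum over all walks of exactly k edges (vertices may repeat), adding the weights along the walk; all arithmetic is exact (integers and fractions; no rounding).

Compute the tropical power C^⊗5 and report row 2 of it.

C^⊗2:
  [6, -8, -9, -8]
  [6, 2, 3, 1]
  [5, 1, -12, 7]
  [1, -8, -11, -8]
C^⊗3:
  [-3, -12, -15, -12]
  [7, -3, -4, -3]
  [-1, -5, -18, 1]
  [-3, -12, -17, -12]
C^⊗4:
  [-7, -16, -21, -16]
  [2, -7, -10, -7]
  [-7, -11, -24, -5]
  [-7, -16, -23, -16]
C^⊗5:
  [-11, -20, -27, -20]
  [-2, -11, -16, -11]
  [-13, -17, -30, -11]
  [-12, -20, -29, -20]
Answer: row 2 of C^⊗5 = [-13, -17, -30, -11]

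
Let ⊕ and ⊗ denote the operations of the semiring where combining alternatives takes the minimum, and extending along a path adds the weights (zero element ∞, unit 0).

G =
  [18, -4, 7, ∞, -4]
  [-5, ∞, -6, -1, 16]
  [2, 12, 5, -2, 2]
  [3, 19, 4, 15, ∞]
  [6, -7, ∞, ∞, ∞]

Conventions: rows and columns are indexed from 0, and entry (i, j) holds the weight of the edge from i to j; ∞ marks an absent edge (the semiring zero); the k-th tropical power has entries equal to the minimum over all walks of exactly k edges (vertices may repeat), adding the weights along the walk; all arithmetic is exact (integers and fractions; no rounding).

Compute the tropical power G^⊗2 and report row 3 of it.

G^⊗2:
  [-9, -11, -10, -5, 9]
  [-4, -9, -1, -8, -9]
  [1, -5, 2, 3, -2]
  [6, -1, 9, 2, -1]
  [-12, 2, -13, -8, 2]
Answer: row 3 of G^⊗2 = [6, -1, 9, 2, -1]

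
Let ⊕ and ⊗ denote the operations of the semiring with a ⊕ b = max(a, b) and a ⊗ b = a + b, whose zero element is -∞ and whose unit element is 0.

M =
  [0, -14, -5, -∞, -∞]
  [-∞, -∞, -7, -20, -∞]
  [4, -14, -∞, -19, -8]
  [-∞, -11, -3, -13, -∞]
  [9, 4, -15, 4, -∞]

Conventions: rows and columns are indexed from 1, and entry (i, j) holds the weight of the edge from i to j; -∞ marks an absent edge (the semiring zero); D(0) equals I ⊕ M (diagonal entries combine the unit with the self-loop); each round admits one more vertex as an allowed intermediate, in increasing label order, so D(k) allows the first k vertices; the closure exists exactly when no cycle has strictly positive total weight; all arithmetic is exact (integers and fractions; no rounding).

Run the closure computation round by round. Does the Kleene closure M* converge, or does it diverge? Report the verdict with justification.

D(0):
  [0, -14, -5, -∞, -∞]
  [-∞, 0, -7, -20, -∞]
  [4, -14, 0, -19, -8]
  [-∞, -11, -3, 0, -∞]
  [9, 4, -15, 4, 0]
D(1):
  [0, -14, -5, -∞, -∞]
  [-∞, 0, -7, -20, -∞]
  [4, -10, 0, -19, -8]
  [-∞, -11, -3, 0, -∞]
  [9, 4, 4, 4, 0]
D(2):
  [0, -14, -5, -34, -∞]
  [-∞, 0, -7, -20, -∞]
  [4, -10, 0, -19, -8]
  [-∞, -11, -3, 0, -∞]
  [9, 4, 4, 4, 0]
D(3):
  [0, -14, -5, -24, -13]
  [-3, 0, -7, -20, -15]
  [4, -10, 0, -19, -8]
  [1, -11, -3, 0, -11]
  [9, 4, 4, 4, 0]
D(4):
  [0, -14, -5, -24, -13]
  [-3, 0, -7, -20, -15]
  [4, -10, 0, -19, -8]
  [1, -11, -3, 0, -11]
  [9, 4, 4, 4, 0]
D(5):
  [0, -9, -5, -9, -13]
  [-3, 0, -7, -11, -15]
  [4, -4, 0, -4, -8]
  [1, -7, -3, 0, -11]
  [9, 4, 4, 4, 0]
Key observation: every diagonal entry stays at the unit through all rounds, so no improving cycle exists.
Answer: CONVERGES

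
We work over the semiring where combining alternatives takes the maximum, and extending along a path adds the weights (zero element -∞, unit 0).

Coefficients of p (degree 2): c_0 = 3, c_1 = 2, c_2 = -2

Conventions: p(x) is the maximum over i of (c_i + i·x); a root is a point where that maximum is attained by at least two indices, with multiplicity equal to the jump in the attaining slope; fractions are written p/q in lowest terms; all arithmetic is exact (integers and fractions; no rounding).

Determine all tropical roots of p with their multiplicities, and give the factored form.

hull edge (i=0, c=3) to (i=1, c=2): slope -1, span 1
hull edge (i=1, c=2) to (i=2, c=-2): slope -4, span 1
Factored form: p(x) = -2 ⊗ (x ⊕ 1) ⊗ (x ⊕ 4)
Answer: roots = 1 (mult 1), 4 (mult 1)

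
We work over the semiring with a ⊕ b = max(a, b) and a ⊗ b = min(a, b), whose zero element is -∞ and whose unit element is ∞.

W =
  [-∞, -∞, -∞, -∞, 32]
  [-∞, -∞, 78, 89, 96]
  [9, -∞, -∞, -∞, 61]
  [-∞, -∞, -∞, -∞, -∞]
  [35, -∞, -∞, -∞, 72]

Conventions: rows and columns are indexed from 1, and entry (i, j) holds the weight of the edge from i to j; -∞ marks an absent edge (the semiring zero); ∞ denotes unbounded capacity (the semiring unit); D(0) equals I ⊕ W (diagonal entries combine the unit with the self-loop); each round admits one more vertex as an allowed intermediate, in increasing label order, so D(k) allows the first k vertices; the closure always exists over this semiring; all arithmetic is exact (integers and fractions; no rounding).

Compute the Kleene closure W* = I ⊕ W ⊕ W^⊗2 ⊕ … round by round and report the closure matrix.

D(0):
  [∞, -∞, -∞, -∞, 32]
  [-∞, ∞, 78, 89, 96]
  [9, -∞, ∞, -∞, 61]
  [-∞, -∞, -∞, ∞, -∞]
  [35, -∞, -∞, -∞, ∞]
D(1):
  [∞, -∞, -∞, -∞, 32]
  [-∞, ∞, 78, 89, 96]
  [9, -∞, ∞, -∞, 61]
  [-∞, -∞, -∞, ∞, -∞]
  [35, -∞, -∞, -∞, ∞]
D(2):
  [∞, -∞, -∞, -∞, 32]
  [-∞, ∞, 78, 89, 96]
  [9, -∞, ∞, -∞, 61]
  [-∞, -∞, -∞, ∞, -∞]
  [35, -∞, -∞, -∞, ∞]
D(3):
  [∞, -∞, -∞, -∞, 32]
  [9, ∞, 78, 89, 96]
  [9, -∞, ∞, -∞, 61]
  [-∞, -∞, -∞, ∞, -∞]
  [35, -∞, -∞, -∞, ∞]
D(4):
  [∞, -∞, -∞, -∞, 32]
  [9, ∞, 78, 89, 96]
  [9, -∞, ∞, -∞, 61]
  [-∞, -∞, -∞, ∞, -∞]
  [35, -∞, -∞, -∞, ∞]
D(5):
  [∞, -∞, -∞, -∞, 32]
  [35, ∞, 78, 89, 96]
  [35, -∞, ∞, -∞, 61]
  [-∞, -∞, -∞, ∞, -∞]
  [35, -∞, -∞, -∞, ∞]
Answer: W* = [[∞, -∞, -∞, -∞, 32], [35, ∞, 78, 89, 96], [35, -∞, ∞, -∞, 61], [-∞, -∞, -∞, ∞, -∞], [35, -∞, -∞, -∞, ∞]]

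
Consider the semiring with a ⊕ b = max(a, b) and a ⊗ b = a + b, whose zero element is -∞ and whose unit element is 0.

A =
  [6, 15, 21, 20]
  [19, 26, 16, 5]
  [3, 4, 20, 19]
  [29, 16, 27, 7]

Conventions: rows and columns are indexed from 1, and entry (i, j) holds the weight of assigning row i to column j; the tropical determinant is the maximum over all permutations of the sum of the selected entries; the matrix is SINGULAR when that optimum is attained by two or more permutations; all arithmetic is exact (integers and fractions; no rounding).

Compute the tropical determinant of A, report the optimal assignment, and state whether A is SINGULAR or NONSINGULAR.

σ = (1, 2, 3, 4): 6 + 26 + 20 + 7 = 59
σ = (1, 2, 4, 3): 6 + 26 + 19 + 27 = 78
σ = (1, 3, 2, 4): 6 + 16 + 4 + 7 = 33
σ = (1, 3, 4, 2): 6 + 16 + 19 + 16 = 57
σ = (1, 4, 2, 3): 6 + 5 + 4 + 27 = 42
σ = (1, 4, 3, 2): 6 + 5 + 20 + 16 = 47
σ = (2, 1, 3, 4): 15 + 19 + 20 + 7 = 61
σ = (2, 1, 4, 3): 15 + 19 + 19 + 27 = 80
σ = (2, 3, 1, 4): 15 + 16 + 3 + 7 = 41
σ = (2, 3, 4, 1): 15 + 16 + 19 + 29 = 79
σ = (2, 4, 1, 3): 15 + 5 + 3 + 27 = 50
σ = (2, 4, 3, 1): 15 + 5 + 20 + 29 = 69
σ = (3, 1, 2, 4): 21 + 19 + 4 + 7 = 51
σ = (3, 1, 4, 2): 21 + 19 + 19 + 16 = 75
σ = (3, 2, 1, 4): 21 + 26 + 3 + 7 = 57
σ = (3, 2, 4, 1): 21 + 26 + 19 + 29 = 95
σ = (3, 4, 1, 2): 21 + 5 + 3 + 16 = 45
σ = (3, 4, 2, 1): 21 + 5 + 4 + 29 = 59
σ = (4, 1, 2, 3): 20 + 19 + 4 + 27 = 70
σ = (4, 1, 3, 2): 20 + 19 + 20 + 16 = 75
σ = (4, 2, 1, 3): 20 + 26 + 3 + 27 = 76
σ = (4, 2, 3, 1): 20 + 26 + 20 + 29 = 95
σ = (4, 3, 1, 2): 20 + 16 + 3 + 16 = 55
σ = (4, 3, 2, 1): 20 + 16 + 4 + 29 = 69
Optimal value attained by: σ = (3, 2, 4, 1).
Answer: det⊕(A) = 95; verdict: SINGULAR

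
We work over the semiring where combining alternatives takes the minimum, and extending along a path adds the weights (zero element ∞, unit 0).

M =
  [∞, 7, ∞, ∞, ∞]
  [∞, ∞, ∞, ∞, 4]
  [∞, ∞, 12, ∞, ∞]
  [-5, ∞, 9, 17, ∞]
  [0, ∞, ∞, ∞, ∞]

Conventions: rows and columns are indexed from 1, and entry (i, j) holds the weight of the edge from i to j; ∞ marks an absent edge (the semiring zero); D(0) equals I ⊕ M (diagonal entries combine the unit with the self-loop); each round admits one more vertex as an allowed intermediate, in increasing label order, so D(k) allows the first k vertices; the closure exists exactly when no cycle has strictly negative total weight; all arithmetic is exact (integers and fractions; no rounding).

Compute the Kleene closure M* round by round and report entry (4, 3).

D(0):
  [0, 7, ∞, ∞, ∞]
  [∞, 0, ∞, ∞, 4]
  [∞, ∞, 0, ∞, ∞]
  [-5, ∞, 9, 0, ∞]
  [0, ∞, ∞, ∞, 0]
D(1):
  [0, 7, ∞, ∞, ∞]
  [∞, 0, ∞, ∞, 4]
  [∞, ∞, 0, ∞, ∞]
  [-5, 2, 9, 0, ∞]
  [0, 7, ∞, ∞, 0]
D(2):
  [0, 7, ∞, ∞, 11]
  [∞, 0, ∞, ∞, 4]
  [∞, ∞, 0, ∞, ∞]
  [-5, 2, 9, 0, 6]
  [0, 7, ∞, ∞, 0]
D(3):
  [0, 7, ∞, ∞, 11]
  [∞, 0, ∞, ∞, 4]
  [∞, ∞, 0, ∞, ∞]
  [-5, 2, 9, 0, 6]
  [0, 7, ∞, ∞, 0]
D(4):
  [0, 7, ∞, ∞, 11]
  [∞, 0, ∞, ∞, 4]
  [∞, ∞, 0, ∞, ∞]
  [-5, 2, 9, 0, 6]
  [0, 7, ∞, ∞, 0]
D(5):
  [0, 7, ∞, ∞, 11]
  [4, 0, ∞, ∞, 4]
  [∞, ∞, 0, ∞, ∞]
  [-5, 2, 9, 0, 6]
  [0, 7, ∞, ∞, 0]
Answer: M*[4][3] = 9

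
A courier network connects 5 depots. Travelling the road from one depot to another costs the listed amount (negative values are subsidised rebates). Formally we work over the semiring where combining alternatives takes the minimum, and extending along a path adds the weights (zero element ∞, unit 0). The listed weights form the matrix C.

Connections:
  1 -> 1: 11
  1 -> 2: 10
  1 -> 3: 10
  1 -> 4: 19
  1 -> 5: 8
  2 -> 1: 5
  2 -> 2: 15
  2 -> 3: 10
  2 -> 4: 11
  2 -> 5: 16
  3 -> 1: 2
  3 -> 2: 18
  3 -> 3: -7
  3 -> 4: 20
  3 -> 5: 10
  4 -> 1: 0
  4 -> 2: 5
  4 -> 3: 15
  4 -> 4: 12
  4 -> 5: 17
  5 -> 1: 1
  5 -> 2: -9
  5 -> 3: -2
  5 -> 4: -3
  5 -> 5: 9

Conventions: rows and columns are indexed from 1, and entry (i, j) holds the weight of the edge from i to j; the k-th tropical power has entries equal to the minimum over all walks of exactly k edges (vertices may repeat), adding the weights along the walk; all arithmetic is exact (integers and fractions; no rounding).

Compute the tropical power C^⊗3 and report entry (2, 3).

C^⊗2:
  [9, -1, 3, 5, 17]
  [11, 7, 3, 13, 13]
  [-5, 1, -14, 7, 3]
  [10, 8, 8, 14, 8]
  [-4, 0, -9, 2, 7]
C^⊗3:
  [4, 8, -4, 10, 13]
  [5, 4, -4, 10, 13]
  [-12, -6, -21, 0, -4]
  [9, -1, 1, 5, 17]
  [-7, -2, -16, 4, 1]
Key observation: the optimum is the walk 2->3->3->3, with weight 10 + (-7) + (-7) = -4.
Optimal value attained by: walk 2->3->3->3.
Answer: (C^⊗3)[2][3] = -4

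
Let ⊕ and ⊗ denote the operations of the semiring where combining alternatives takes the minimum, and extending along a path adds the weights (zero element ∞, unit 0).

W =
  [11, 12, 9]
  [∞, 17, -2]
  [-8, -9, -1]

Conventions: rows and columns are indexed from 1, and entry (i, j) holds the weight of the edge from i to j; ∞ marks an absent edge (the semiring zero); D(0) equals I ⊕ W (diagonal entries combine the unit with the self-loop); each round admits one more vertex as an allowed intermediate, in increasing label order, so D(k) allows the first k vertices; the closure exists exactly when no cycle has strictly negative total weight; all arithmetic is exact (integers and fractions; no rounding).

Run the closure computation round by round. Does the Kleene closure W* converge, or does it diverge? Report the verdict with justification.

Detection: at round 0, diagonal entry (3, 3) turns strictly negative.
Key observation: the cycle 3->3 has total weight (-1), which is strictly negative.
Answer: DIVERGES — negative cycle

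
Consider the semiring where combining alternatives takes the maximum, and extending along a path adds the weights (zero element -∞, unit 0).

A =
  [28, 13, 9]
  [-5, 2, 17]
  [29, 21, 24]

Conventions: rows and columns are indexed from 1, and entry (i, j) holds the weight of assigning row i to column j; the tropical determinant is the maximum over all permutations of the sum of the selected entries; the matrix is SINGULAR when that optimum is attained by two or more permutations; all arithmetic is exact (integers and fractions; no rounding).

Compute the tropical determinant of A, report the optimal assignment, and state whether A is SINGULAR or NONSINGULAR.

σ = (1, 2, 3): 28 + 2 + 24 = 54
σ = (1, 3, 2): 28 + 17 + 21 = 66
σ = (2, 1, 3): 13 + (-5) + 24 = 32
σ = (2, 3, 1): 13 + 17 + 29 = 59
σ = (3, 1, 2): 9 + (-5) + 21 = 25
σ = (3, 2, 1): 9 + 2 + 29 = 40
Optimal value attained by: σ = (1, 3, 2).
Answer: det⊕(A) = 66; verdict: NONSINGULAR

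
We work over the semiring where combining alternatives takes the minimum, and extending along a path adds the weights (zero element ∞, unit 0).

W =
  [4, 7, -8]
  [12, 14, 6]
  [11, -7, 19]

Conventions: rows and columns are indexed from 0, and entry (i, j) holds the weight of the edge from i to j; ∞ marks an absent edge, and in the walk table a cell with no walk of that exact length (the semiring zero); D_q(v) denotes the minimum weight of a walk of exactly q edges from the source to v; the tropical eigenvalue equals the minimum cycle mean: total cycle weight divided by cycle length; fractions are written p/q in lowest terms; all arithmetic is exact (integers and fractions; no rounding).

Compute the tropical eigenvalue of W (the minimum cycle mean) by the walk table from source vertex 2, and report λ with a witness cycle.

q=0: [∞, ∞, 0]
q=1: [11, -7, 19]
q=2: [5, 7, -1]
q=3: [9, -8, -3]
Optimal cycle mean attained by: cycle 0->2->1->0, total (-8) + (-7) + 12, length 3.
Answer: λ = -1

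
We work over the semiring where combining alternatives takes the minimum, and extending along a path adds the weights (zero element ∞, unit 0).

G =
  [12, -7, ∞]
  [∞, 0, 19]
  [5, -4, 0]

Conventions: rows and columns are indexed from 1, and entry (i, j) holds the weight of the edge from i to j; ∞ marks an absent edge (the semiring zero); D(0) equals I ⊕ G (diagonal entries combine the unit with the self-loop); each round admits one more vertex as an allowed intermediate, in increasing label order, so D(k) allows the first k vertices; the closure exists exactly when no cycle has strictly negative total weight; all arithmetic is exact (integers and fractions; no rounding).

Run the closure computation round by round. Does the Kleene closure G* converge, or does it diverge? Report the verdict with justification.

D(0):
  [0, -7, ∞]
  [∞, 0, 19]
  [5, -4, 0]
D(1):
  [0, -7, ∞]
  [∞, 0, 19]
  [5, -4, 0]
D(2):
  [0, -7, 12]
  [∞, 0, 19]
  [5, -4, 0]
D(3):
  [0, -7, 12]
  [24, 0, 19]
  [5, -4, 0]
Key observation: every diagonal entry stays at the unit through all rounds, so no improving cycle exists.
Answer: CONVERGES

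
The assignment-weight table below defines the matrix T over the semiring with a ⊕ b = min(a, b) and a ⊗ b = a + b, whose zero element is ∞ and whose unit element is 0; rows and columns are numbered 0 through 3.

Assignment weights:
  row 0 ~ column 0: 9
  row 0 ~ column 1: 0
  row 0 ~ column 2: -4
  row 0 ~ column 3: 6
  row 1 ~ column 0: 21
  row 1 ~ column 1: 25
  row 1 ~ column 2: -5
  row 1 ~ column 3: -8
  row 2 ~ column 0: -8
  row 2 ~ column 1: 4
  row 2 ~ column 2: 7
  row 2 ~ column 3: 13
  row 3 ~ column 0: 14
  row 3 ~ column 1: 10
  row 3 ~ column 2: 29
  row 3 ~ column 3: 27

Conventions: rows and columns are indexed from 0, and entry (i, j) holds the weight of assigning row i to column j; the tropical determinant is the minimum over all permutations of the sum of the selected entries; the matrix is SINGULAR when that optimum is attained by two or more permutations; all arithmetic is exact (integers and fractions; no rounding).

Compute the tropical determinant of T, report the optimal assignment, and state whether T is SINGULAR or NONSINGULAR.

σ = (0, 1, 2, 3): 9 + 25 + 7 + 27 = 68
σ = (0, 1, 3, 2): 9 + 25 + 13 + 29 = 76
σ = (0, 2, 1, 3): 9 + (-5) + 4 + 27 = 35
σ = (0, 2, 3, 1): 9 + (-5) + 13 + 10 = 27
σ = (0, 3, 1, 2): 9 + (-8) + 4 + 29 = 34
σ = (0, 3, 2, 1): 9 + (-8) + 7 + 10 = 18
σ = (1, 0, 2, 3): 0 + 21 + 7 + 27 = 55
σ = (1, 0, 3, 2): 0 + 21 + 13 + 29 = 63
σ = (1, 2, 0, 3): 0 + (-5) + (-8) + 27 = 14
σ = (1, 2, 3, 0): 0 + (-5) + 13 + 14 = 22
σ = (1, 3, 0, 2): 0 + (-8) + (-8) + 29 = 13
σ = (1, 3, 2, 0): 0 + (-8) + 7 + 14 = 13
σ = (2, 0, 1, 3): (-4) + 21 + 4 + 27 = 48
σ = (2, 0, 3, 1): (-4) + 21 + 13 + 10 = 40
σ = (2, 1, 0, 3): (-4) + 25 + (-8) + 27 = 40
σ = (2, 1, 3, 0): (-4) + 25 + 13 + 14 = 48
σ = (2, 3, 0, 1): (-4) + (-8) + (-8) + 10 = -10
σ = (2, 3, 1, 0): (-4) + (-8) + 4 + 14 = 6
σ = (3, 0, 1, 2): 6 + 21 + 4 + 29 = 60
σ = (3, 0, 2, 1): 6 + 21 + 7 + 10 = 44
σ = (3, 1, 0, 2): 6 + 25 + (-8) + 29 = 52
σ = (3, 1, 2, 0): 6 + 25 + 7 + 14 = 52
σ = (3, 2, 0, 1): 6 + (-5) + (-8) + 10 = 3
σ = (3, 2, 1, 0): 6 + (-5) + 4 + 14 = 19
Optimal value attained by: σ = (2, 3, 0, 1).
Answer: det⊕(T) = -10; verdict: NONSINGULAR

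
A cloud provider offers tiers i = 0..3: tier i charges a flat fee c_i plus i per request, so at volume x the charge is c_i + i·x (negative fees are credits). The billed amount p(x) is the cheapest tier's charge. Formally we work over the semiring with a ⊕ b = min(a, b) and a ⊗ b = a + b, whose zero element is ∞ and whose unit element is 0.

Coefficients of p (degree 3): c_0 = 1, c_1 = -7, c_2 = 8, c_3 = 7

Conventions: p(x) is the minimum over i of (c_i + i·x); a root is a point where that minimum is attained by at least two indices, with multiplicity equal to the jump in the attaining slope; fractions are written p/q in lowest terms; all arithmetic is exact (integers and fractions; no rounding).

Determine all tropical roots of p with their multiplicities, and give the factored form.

hull edge (i=0, c=1) to (i=1, c=-7): slope -8, span 1
hull edge (i=1, c=-7) to (i=3, c=7): slope 7, span 2
Factored form: p(x) = 7 ⊗ (x ⊕ (-7)) ⊗ (x ⊕ (-7)) ⊗ (x ⊕ 8)
Answer: roots = -7 (mult 2), 8 (mult 1)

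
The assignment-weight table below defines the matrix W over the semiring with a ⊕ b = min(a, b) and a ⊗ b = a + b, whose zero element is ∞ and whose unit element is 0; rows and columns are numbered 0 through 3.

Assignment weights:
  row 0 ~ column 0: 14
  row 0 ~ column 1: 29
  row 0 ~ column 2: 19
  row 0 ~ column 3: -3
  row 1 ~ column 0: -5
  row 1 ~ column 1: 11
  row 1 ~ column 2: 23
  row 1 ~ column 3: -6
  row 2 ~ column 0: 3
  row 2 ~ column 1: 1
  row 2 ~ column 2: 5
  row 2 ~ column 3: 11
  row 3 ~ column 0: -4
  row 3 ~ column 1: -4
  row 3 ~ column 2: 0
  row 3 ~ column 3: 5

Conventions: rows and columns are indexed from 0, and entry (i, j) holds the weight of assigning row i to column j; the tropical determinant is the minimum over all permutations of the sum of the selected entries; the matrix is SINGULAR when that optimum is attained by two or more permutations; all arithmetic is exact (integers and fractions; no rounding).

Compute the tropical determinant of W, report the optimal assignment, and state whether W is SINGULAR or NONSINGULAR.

σ = (0, 1, 2, 3): 14 + 11 + 5 + 5 = 35
σ = (0, 1, 3, 2): 14 + 11 + 11 + 0 = 36
σ = (0, 2, 1, 3): 14 + 23 + 1 + 5 = 43
σ = (0, 2, 3, 1): 14 + 23 + 11 + (-4) = 44
σ = (0, 3, 1, 2): 14 + (-6) + 1 + 0 = 9
σ = (0, 3, 2, 1): 14 + (-6) + 5 + (-4) = 9
σ = (1, 0, 2, 3): 29 + (-5) + 5 + 5 = 34
σ = (1, 0, 3, 2): 29 + (-5) + 11 + 0 = 35
σ = (1, 2, 0, 3): 29 + 23 + 3 + 5 = 60
σ = (1, 2, 3, 0): 29 + 23 + 11 + (-4) = 59
σ = (1, 3, 0, 2): 29 + (-6) + 3 + 0 = 26
σ = (1, 3, 2, 0): 29 + (-6) + 5 + (-4) = 24
σ = (2, 0, 1, 3): 19 + (-5) + 1 + 5 = 20
σ = (2, 0, 3, 1): 19 + (-5) + 11 + (-4) = 21
σ = (2, 1, 0, 3): 19 + 11 + 3 + 5 = 38
σ = (2, 1, 3, 0): 19 + 11 + 11 + (-4) = 37
σ = (2, 3, 0, 1): 19 + (-6) + 3 + (-4) = 12
σ = (2, 3, 1, 0): 19 + (-6) + 1 + (-4) = 10
σ = (3, 0, 1, 2): (-3) + (-5) + 1 + 0 = -7
σ = (3, 0, 2, 1): (-3) + (-5) + 5 + (-4) = -7
σ = (3, 1, 0, 2): (-3) + 11 + 3 + 0 = 11
σ = (3, 1, 2, 0): (-3) + 11 + 5 + (-4) = 9
σ = (3, 2, 0, 1): (-3) + 23 + 3 + (-4) = 19
σ = (3, 2, 1, 0): (-3) + 23 + 1 + (-4) = 17
Optimal value attained by: σ = (3, 0, 1, 2).
Answer: det⊕(W) = -7; verdict: SINGULAR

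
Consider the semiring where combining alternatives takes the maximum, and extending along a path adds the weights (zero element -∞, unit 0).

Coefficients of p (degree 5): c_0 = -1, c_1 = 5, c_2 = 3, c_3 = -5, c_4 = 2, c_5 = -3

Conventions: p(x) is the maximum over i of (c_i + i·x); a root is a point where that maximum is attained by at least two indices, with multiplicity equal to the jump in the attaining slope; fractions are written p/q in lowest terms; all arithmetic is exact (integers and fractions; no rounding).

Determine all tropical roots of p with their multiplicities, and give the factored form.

hull edge (i=0, c=-1) to (i=1, c=5): slope 6, span 1
hull edge (i=1, c=5) to (i=4, c=2): slope -1, span 3
hull edge (i=4, c=2) to (i=5, c=-3): slope -5, span 1
Factored form: p(x) = -3 ⊗ (x ⊕ (-6)) ⊗ (x ⊕ 1) ⊗ (x ⊕ 1) ⊗ (x ⊕ 1) ⊗ (x ⊕ 5)
Answer: roots = -6 (mult 1), 1 (mult 3), 5 (mult 1)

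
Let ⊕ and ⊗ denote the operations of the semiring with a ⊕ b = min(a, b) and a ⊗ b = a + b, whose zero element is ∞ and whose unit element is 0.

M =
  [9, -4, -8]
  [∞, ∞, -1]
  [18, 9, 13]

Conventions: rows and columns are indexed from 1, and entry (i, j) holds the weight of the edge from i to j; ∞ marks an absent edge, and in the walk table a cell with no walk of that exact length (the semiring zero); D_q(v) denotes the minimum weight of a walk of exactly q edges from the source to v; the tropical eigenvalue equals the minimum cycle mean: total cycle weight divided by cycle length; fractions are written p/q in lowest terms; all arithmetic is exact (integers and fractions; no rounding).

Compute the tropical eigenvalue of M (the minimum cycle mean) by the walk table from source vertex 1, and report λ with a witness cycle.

q=0: [0, ∞, ∞]
q=1: [9, -4, -8]
q=2: [10, 1, -5]
q=3: [13, 4, 0]
Optimal cycle mean attained by: cycle 2->3->2, total (-1) + 9, length 2.
Answer: λ = 4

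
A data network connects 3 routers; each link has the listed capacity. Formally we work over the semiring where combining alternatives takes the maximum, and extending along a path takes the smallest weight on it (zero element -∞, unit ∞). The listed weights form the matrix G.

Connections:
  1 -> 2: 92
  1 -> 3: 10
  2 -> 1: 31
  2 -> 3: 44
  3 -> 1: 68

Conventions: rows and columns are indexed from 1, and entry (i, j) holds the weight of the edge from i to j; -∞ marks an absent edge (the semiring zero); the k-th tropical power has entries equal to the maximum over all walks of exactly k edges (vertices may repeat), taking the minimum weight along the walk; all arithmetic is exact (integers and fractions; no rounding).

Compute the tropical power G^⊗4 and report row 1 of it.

G^⊗2:
  [31, -∞, 44]
  [44, 31, 10]
  [-∞, 68, 10]
G^⊗3:
  [44, 31, 10]
  [31, 44, 31]
  [31, -∞, 44]
G^⊗4:
  [31, 44, 31]
  [31, 31, 44]
  [44, 31, 10]
Answer: row 1 of G^⊗4 = [31, 44, 31]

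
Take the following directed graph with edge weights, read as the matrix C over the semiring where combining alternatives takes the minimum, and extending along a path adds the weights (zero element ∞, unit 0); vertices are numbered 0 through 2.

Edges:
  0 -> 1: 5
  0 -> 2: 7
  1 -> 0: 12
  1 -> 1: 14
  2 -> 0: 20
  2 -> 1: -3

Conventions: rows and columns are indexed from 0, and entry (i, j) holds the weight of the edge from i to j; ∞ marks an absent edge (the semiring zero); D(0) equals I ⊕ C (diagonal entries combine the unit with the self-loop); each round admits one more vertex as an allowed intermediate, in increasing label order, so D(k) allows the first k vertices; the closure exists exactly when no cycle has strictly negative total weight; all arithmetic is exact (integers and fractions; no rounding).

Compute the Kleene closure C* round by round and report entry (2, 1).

D(0):
  [0, 5, 7]
  [12, 0, ∞]
  [20, -3, 0]
D(1):
  [0, 5, 7]
  [12, 0, 19]
  [20, -3, 0]
D(2):
  [0, 5, 7]
  [12, 0, 19]
  [9, -3, 0]
D(3):
  [0, 4, 7]
  [12, 0, 19]
  [9, -3, 0]
Answer: C*[2][1] = -3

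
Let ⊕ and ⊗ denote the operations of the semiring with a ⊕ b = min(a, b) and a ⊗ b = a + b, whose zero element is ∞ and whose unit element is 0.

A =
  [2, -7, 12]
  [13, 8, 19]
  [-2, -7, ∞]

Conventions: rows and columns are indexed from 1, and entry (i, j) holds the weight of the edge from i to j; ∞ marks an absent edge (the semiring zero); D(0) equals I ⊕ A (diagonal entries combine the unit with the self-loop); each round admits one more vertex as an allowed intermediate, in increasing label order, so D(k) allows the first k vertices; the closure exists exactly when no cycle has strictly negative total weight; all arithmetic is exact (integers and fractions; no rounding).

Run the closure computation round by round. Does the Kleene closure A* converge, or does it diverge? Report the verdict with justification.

D(0):
  [0, -7, 12]
  [13, 0, 19]
  [-2, -7, 0]
D(1):
  [0, -7, 12]
  [13, 0, 19]
  [-2, -9, 0]
D(2):
  [0, -7, 12]
  [13, 0, 19]
  [-2, -9, 0]
D(3):
  [0, -7, 12]
  [13, 0, 19]
  [-2, -9, 0]
Key observation: every diagonal entry stays at the unit through all rounds, so no improving cycle exists.
Answer: CONVERGES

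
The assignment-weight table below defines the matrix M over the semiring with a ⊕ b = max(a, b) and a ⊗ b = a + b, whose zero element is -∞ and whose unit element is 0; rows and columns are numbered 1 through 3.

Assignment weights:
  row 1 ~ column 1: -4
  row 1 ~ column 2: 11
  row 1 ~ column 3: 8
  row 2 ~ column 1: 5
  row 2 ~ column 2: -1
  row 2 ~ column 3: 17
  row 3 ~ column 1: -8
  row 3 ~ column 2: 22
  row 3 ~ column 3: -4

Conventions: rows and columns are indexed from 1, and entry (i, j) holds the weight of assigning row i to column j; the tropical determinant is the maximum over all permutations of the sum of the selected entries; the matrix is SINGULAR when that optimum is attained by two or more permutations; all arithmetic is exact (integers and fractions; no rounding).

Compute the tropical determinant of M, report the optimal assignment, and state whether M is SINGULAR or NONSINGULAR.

σ = (1, 2, 3): (-4) + (-1) + (-4) = -9
σ = (1, 3, 2): (-4) + 17 + 22 = 35
σ = (2, 1, 3): 11 + 5 + (-4) = 12
σ = (2, 3, 1): 11 + 17 + (-8) = 20
σ = (3, 1, 2): 8 + 5 + 22 = 35
σ = (3, 2, 1): 8 + (-1) + (-8) = -1
Optimal value attained by: σ = (1, 3, 2).
Answer: det⊕(M) = 35; verdict: SINGULAR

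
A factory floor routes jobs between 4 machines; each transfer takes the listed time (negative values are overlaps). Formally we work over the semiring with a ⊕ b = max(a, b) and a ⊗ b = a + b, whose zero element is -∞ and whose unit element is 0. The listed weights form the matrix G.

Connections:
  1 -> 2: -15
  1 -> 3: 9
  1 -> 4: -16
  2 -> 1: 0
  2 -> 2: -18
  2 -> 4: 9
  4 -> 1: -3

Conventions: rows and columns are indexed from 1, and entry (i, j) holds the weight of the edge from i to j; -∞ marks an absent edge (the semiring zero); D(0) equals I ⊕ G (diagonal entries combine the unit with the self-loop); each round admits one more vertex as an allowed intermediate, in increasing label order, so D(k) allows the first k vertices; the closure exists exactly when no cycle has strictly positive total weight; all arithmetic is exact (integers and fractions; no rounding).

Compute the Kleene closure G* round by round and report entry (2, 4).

D(0):
  [0, -15, 9, -16]
  [0, 0, -∞, 9]
  [-∞, -∞, 0, -∞]
  [-3, -∞, -∞, 0]
D(1):
  [0, -15, 9, -16]
  [0, 0, 9, 9]
  [-∞, -∞, 0, -∞]
  [-3, -18, 6, 0]
D(2):
  [0, -15, 9, -6]
  [0, 0, 9, 9]
  [-∞, -∞, 0, -∞]
  [-3, -18, 6, 0]
D(3):
  [0, -15, 9, -6]
  [0, 0, 9, 9]
  [-∞, -∞, 0, -∞]
  [-3, -18, 6, 0]
D(4):
  [0, -15, 9, -6]
  [6, 0, 15, 9]
  [-∞, -∞, 0, -∞]
  [-3, -18, 6, 0]
Answer: G*[2][4] = 9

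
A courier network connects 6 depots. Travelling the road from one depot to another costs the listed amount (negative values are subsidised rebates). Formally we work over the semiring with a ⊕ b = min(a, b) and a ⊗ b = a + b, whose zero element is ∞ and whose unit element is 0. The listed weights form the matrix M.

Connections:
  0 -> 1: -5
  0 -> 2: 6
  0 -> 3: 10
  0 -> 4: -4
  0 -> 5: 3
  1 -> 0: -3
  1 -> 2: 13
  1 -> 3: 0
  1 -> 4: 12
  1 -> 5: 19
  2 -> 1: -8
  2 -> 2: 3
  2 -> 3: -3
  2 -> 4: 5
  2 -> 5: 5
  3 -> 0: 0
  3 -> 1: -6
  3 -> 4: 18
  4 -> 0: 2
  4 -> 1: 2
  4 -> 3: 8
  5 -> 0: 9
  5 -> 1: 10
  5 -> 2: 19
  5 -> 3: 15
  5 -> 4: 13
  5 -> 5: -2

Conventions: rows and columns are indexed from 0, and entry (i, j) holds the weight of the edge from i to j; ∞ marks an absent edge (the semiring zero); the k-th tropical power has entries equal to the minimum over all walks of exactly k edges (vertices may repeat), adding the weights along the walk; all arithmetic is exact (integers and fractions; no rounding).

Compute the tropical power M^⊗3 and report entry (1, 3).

M^⊗2:
  [-8, -2, 8, -5, 7, 1]
  [0, -8, 3, 7, -7, 0]
  [-11, -9, 5, -8, 4, 3]
  [-9, -5, 6, -6, -4, 3]
  [-1, -3, 8, 2, -2, 5]
  [7, 4, 15, 10, 5, -4]
M^⊗3:
  [-5, -13, -2, -2, -12, -5]
  [-11, -5, 5, -8, -4, -2]
  [-12, -16, -5, -9, -15, -8]
  [-8, -14, -3, -5, -13, -6]
  [-6, -6, 5, -3, -5, 2]
  [1, 2, 13, 4, 3, -6]
Key observation: the optimum is the walk 1->0->1->3, with weight (-3) + (-5) + 0 = -8.
Optimal value attained by: walk 1->0->1->3.
Answer: (M^⊗3)[1][3] = -8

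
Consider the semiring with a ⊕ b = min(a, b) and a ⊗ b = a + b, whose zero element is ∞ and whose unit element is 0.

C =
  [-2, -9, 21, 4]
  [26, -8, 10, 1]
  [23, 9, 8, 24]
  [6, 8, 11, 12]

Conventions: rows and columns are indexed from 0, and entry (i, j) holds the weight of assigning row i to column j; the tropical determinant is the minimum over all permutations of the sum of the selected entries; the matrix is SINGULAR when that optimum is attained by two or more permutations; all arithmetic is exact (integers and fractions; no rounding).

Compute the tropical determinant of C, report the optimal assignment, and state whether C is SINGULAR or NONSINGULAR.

σ = (0, 1, 2, 3): (-2) + (-8) + 8 + 12 = 10
σ = (0, 1, 3, 2): (-2) + (-8) + 24 + 11 = 25
σ = (0, 2, 1, 3): (-2) + 10 + 9 + 12 = 29
σ = (0, 2, 3, 1): (-2) + 10 + 24 + 8 = 40
σ = (0, 3, 1, 2): (-2) + 1 + 9 + 11 = 19
σ = (0, 3, 2, 1): (-2) + 1 + 8 + 8 = 15
σ = (1, 0, 2, 3): (-9) + 26 + 8 + 12 = 37
σ = (1, 0, 3, 2): (-9) + 26 + 24 + 11 = 52
σ = (1, 2, 0, 3): (-9) + 10 + 23 + 12 = 36
σ = (1, 2, 3, 0): (-9) + 10 + 24 + 6 = 31
σ = (1, 3, 0, 2): (-9) + 1 + 23 + 11 = 26
σ = (1, 3, 2, 0): (-9) + 1 + 8 + 6 = 6
σ = (2, 0, 1, 3): 21 + 26 + 9 + 12 = 68
σ = (2, 0, 3, 1): 21 + 26 + 24 + 8 = 79
σ = (2, 1, 0, 3): 21 + (-8) + 23 + 12 = 48
σ = (2, 1, 3, 0): 21 + (-8) + 24 + 6 = 43
σ = (2, 3, 0, 1): 21 + 1 + 23 + 8 = 53
σ = (2, 3, 1, 0): 21 + 1 + 9 + 6 = 37
σ = (3, 0, 1, 2): 4 + 26 + 9 + 11 = 50
σ = (3, 0, 2, 1): 4 + 26 + 8 + 8 = 46
σ = (3, 1, 0, 2): 4 + (-8) + 23 + 11 = 30
σ = (3, 1, 2, 0): 4 + (-8) + 8 + 6 = 10
σ = (3, 2, 0, 1): 4 + 10 + 23 + 8 = 45
σ = (3, 2, 1, 0): 4 + 10 + 9 + 6 = 29
Optimal value attained by: σ = (1, 3, 2, 0).
Answer: det⊕(C) = 6; verdict: NONSINGULAR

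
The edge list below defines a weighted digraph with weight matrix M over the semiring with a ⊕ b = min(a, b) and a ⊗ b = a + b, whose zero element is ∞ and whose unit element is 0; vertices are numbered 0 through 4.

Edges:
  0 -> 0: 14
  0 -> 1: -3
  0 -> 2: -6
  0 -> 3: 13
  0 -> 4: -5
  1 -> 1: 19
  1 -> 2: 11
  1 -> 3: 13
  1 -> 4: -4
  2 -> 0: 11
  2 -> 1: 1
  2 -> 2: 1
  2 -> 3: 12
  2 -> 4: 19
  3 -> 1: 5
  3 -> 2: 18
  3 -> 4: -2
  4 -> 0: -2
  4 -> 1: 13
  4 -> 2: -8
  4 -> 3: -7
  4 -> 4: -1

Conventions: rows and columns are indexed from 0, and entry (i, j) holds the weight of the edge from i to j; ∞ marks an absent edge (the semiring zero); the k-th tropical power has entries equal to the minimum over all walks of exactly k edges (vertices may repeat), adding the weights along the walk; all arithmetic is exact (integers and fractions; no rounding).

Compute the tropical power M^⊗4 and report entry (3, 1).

M^⊗2:
  [-7, -5, -13, -12, -7]
  [-6, 9, -12, -11, -5]
  [12, 2, 2, 12, -3]
  [-4, 11, -10, -9, -3]
  [-3, -7, -9, -8, -9]
M^⊗3:
  [-9, -12, -15, -14, -14]
  [-7, -11, -13, -12, -13]
  [-5, 3, -11, -10, -4]
  [-5, -9, -11, -10, -11]
  [-11, -8, -17, -16, -11]
M^⊗4:
  [-16, -14, -22, -21, -16]
  [-15, -12, -21, -20, -15]
  [-6, -10, -12, -11, -12]
  [-13, -10, -19, -18, -13]
  [-13, -16, -19, -18, -18]
Key observation: the optimum is the walk 3->4->4->2->1, with weight (-2) + (-1) + (-8) + 1 = -10.
Optimal value attained by: walk 3->4->4->2->1.
Answer: (M^⊗4)[3][1] = -10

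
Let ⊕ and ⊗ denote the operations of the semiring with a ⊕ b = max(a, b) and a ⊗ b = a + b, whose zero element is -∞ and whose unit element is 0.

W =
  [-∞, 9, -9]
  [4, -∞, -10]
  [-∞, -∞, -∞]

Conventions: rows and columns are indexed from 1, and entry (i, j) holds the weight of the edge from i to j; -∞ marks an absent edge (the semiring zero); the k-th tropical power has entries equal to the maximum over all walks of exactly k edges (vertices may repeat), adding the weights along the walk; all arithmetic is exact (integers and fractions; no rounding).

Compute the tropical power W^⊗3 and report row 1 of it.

W^⊗2:
  [13, -∞, -1]
  [-∞, 13, -5]
  [-∞, -∞, -∞]
W^⊗3:
  [-∞, 22, 4]
  [17, -∞, 3]
  [-∞, -∞, -∞]
Answer: row 1 of W^⊗3 = [-∞, 22, 4]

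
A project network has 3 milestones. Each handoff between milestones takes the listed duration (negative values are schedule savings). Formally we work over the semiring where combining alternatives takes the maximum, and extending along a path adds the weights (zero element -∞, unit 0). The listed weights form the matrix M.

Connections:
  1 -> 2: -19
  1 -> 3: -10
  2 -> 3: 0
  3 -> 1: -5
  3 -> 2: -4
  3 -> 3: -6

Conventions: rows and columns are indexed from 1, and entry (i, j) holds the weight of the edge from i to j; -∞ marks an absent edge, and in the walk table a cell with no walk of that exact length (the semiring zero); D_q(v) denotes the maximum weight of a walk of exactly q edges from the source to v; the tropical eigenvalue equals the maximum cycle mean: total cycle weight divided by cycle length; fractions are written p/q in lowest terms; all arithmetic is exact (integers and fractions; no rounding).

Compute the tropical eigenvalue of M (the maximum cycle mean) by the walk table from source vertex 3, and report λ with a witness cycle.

q=0: [-∞, -∞, 0]
q=1: [-5, -4, -6]
q=2: [-11, -10, -4]
q=3: [-9, -8, -10]
Optimal cycle mean attained by: cycle 2->3->2, total 0 + (-4), length 2.
Answer: λ = -2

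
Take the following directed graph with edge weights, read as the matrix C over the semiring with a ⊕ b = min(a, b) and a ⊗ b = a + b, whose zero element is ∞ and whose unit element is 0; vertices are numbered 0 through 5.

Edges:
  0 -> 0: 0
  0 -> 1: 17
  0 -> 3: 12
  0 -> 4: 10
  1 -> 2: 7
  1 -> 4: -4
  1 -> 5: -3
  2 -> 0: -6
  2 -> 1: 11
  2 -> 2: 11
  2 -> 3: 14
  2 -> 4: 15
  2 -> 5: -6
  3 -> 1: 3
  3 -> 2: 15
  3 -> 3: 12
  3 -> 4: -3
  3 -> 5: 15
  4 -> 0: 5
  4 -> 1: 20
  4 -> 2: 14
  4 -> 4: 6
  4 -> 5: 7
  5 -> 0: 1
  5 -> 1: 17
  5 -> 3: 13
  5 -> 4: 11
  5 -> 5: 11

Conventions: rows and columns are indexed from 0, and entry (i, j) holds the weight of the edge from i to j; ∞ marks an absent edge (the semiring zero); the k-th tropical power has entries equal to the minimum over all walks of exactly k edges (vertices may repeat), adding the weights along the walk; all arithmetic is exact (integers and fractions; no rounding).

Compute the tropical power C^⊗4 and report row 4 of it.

C^⊗2:
  [0, 15, 24, 12, 9, 14]
  [-2, 14, 10, 10, 2, 1]
  [-6, 11, 18, 6, 4, 5]
  [2, 15, 10, 24, -1, 0]
  [5, 22, 20, 17, 12, 8]
  [1, 16, 24, 13, 10, 14]
C^⊗3:
  [0, 15, 22, 12, 9, 12]
  [-2, 13, 16, 10, 7, 4]
  [-6, 9, 18, 6, 3, 8]
  [1, 17, 13, 13, 5, 4]
  [5, 20, 26, 17, 14, 14]
  [1, 16, 23, 13, 10, 13]
C^⊗4:
  [0, 15, 22, 12, 9, 12]
  [-2, 13, 20, 10, 7, 10]
  [-6, 9, 16, 6, 3, 6]
  [1, 16, 19, 13, 10, 7]
  [5, 20, 27, 17, 14, 17]
  [1, 16, 23, 13, 10, 13]
Answer: row 4 of C^⊗4 = [5, 20, 27, 17, 14, 17]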